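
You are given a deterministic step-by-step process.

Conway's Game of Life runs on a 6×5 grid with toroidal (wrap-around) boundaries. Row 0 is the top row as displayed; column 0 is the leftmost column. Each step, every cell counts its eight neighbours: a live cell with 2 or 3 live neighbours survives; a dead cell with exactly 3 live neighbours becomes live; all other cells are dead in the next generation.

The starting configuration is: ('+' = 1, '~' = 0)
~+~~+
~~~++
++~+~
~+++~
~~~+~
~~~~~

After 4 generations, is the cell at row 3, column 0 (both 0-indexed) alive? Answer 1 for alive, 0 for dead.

k=0  ~+~~+
~~~++
++~+~
~+++~
~~~+~
~~~~~
k=1  +~~++
~+~+~
++~~~
++~+~
~~~+~
~~~~~
k=2  +~+++
~+~+~
~~~~~
++~~~
~~+~+
~~~+~
k=3  ++~~~
++~+~
+++~~
++~~~
+++++
++~~~
k=4  ~~~~~
~~~~~
~~~~~
~~~~~
~~~+~
~~~+~

0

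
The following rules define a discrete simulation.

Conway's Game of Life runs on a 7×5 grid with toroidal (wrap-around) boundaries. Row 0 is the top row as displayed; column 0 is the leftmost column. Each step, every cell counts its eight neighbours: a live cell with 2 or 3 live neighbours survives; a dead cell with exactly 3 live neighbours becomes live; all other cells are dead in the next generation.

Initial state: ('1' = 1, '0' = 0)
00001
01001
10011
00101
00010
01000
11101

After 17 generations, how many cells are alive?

8

gen 0: 00001
01001
10011
00101
00010
01000
11101
gen 1: 00101
00000
01100
10100
00110
01011
01111
gen 2: 11101
01110
01100
00000
10000
01000
01000
gen 3: 00001
00001
01010
01000
00000
11000
00000
gen 4: 00000
10011
10100
00100
11000
00000
10000
gen 5: 10000
11011
10100
10100
01000
11000
00000
gen 6: 11000
00110
00100
10100
00100
11000
11000
gen 7: 10001
00110
00100
00110
10100
10100
00101
gen 8: 11101
01111
01000
00110
00101
10101
00001
gen 9: 00000
00001
11001
01110
10101
11001
00100
gen 10: 00000
00001
01001
00000
00000
00101
11000
gen 11: 10000
10000
10000
00000
00000
11000
11000
gen 12: 10001
11001
00000
00000
00000
11000
00001
gen 13: 01010
01001
10000
00000
00000
10000
01001
gen 14: 01011
01101
10000
00000
00000
10000
01101
gen 15: 00001
01101
11000
00000
00000
11000
01101
gen 16: 00001
01111
11100
00000
00000
11100
01111
gen 17: 00000
00001
10001
01000
01000
10001
00001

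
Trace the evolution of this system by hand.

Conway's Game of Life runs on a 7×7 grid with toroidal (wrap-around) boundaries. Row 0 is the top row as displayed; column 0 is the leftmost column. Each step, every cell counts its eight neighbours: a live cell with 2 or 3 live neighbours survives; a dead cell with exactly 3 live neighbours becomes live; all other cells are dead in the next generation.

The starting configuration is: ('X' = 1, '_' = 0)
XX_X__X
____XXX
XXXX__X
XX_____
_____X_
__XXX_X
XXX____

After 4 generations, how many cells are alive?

k=0  XX_X__X
____XXX
XXXX__X
XX_____
_____X_
__XXX_X
XXX____
k=1  ___XX__
____X__
__XXX__
_______
XXXXXXX
X_XXXXX
____XX_
k=2  ___X___
__X__X_
___XX__
X_____X
_______
_______
__X____
k=3  __XX___
__X____
___XXXX
_______
_______
_______
_______
k=4  __XX___
__X__X_
___XXX_
____XX_
_______
_______
_______

9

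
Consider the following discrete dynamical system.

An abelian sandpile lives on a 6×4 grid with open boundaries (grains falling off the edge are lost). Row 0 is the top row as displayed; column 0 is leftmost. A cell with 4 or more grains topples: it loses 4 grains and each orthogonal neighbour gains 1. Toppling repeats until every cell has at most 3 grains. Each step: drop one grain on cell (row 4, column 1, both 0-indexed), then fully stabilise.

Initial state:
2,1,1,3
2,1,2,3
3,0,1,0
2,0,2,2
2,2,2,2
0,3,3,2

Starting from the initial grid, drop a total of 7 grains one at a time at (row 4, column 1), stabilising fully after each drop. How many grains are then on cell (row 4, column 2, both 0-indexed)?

step 0: 2,1,1,3
2,1,2,3
3,0,1,0
2,0,2,2
2,2,2,2
0,3,3,2
step 1: 2,1,1,3
2,1,2,3
3,0,1,0
2,0,2,2
2,3,2,2
0,3,3,2
step 2: 2,1,1,3
2,1,2,3
3,0,1,0
2,1,3,2
3,2,0,3
1,1,1,3
step 3: 2,1,1,3
2,1,2,3
3,0,1,0
2,1,3,2
3,3,0,3
1,1,1,3
step 4: 2,1,1,3
2,1,2,3
3,0,1,0
3,2,3,2
0,1,1,3
2,2,1,3
step 5: 2,1,1,3
2,1,2,3
3,0,1,0
3,2,3,2
0,2,1,3
2,2,1,3
step 6: 2,1,1,3
2,1,2,3
3,0,1,0
3,2,3,2
0,3,1,3
2,2,1,3
step 7: 2,1,1,3
2,1,2,3
3,0,1,0
3,3,3,2
1,0,2,3
2,3,1,3

2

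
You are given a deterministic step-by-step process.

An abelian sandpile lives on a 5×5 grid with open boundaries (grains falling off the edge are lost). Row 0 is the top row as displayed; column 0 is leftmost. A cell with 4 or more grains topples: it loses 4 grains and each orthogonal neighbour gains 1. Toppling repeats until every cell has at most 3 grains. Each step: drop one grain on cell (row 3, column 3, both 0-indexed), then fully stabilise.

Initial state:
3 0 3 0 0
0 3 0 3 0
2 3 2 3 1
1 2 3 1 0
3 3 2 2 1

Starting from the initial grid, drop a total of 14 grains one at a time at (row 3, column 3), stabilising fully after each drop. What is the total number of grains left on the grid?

45

k=0  3 0 3 0 0
0 3 0 3 0
2 3 2 3 1
1 2 3 1 0
3 3 2 2 1
k=1  3 0 3 0 0
0 3 0 3 0
2 3 2 3 1
1 2 3 2 0
3 3 2 2 1
k=2  3 0 3 0 0
0 3 0 3 0
2 3 2 3 1
1 2 3 3 0
3 3 2 2 1
k=3  3 1 3 1 0
1 0 3 0 1
3 2 1 2 2
3 1 3 3 1
0 2 1 0 2
k=4  3 1 3 1 0
1 0 3 0 1
3 2 2 3 2
3 2 0 1 2
0 2 2 1 2
k=5  3 1 3 1 0
1 0 3 0 1
3 2 2 3 2
3 2 0 2 2
0 2 2 1 2
k=6  3 1 3 1 0
1 0 3 0 1
3 2 2 3 2
3 2 0 3 2
0 2 2 1 2
k=7  3 1 3 1 0
1 0 3 1 1
3 2 3 0 3
3 2 1 1 3
0 2 2 2 2
k=8  3 1 3 1 0
1 0 3 1 1
3 2 3 0 3
3 2 1 2 3
0 2 2 2 2
k=9  3 1 3 1 0
1 0 3 1 1
3 2 3 0 3
3 2 1 3 3
0 2 2 2 2
k=10  3 1 3 1 0
1 0 3 1 2
3 2 3 2 0
3 2 2 1 1
0 2 2 3 3
k=11  3 1 3 1 0
1 0 3 1 2
3 2 3 2 0
3 2 2 2 1
0 2 2 3 3
k=12  3 1 3 1 0
1 0 3 1 2
3 2 3 2 0
3 2 2 3 1
0 2 2 3 3
k=13  3 1 3 1 0
1 0 3 1 2
3 2 3 3 0
3 2 3 1 3
0 2 3 1 0
k=14  3 1 3 1 0
1 0 3 1 2
3 2 3 3 0
3 2 3 2 3
0 2 3 1 0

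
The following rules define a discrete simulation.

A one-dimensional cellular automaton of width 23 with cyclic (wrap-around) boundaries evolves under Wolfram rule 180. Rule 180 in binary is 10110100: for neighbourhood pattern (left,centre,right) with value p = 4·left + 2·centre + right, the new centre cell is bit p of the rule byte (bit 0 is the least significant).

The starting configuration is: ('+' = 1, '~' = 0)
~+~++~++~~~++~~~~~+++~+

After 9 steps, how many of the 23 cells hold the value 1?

[0] ~+~++~++~~~++~~~~~+++~+
[1] +++~~+~~+~~~~+~~~~~+~++
[2] ++~+~++~++~~~++~~~~++~+
[3] +~+++~~+~~+~~~~+~~~~~+~
[4] ++~+~+~++~++~~~++~~~~++
[5] +~+++++~~+~~+~~~~+~~~~+
[6] ~+~+++~+~++~++~~~++~~~~
[7] ~++~+~+++~~+~~+~~~~+~~~
[8] ~~~+++~+~+~++~++~~~++~~
[9] ~~~~+~+++++~~+~~+~~~~+~

9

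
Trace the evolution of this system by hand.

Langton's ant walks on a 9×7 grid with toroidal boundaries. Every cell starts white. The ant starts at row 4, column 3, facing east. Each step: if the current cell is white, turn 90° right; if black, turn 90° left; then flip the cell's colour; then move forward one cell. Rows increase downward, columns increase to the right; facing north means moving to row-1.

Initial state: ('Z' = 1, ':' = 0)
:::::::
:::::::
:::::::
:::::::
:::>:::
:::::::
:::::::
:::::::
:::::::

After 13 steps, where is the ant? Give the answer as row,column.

gen 0: :::::::
:::::::
:::::::
:::::::
:::>:::
:::::::
:::::::
:::::::
:::::::
gen 1: :::::::
:::::::
:::::::
:::::::
:::Z:::
:::v:::
:::::::
:::::::
:::::::
gen 2: :::::::
:::::::
:::::::
:::::::
:::Z:::
::<Z:::
:::::::
:::::::
:::::::
gen 3: :::::::
:::::::
:::::::
:::::::
::^Z:::
::ZZ:::
:::::::
:::::::
:::::::
gen 4: :::::::
:::::::
:::::::
:::::::
::Z>:::
::ZZ:::
:::::::
:::::::
:::::::
gen 5: :::::::
:::::::
:::::::
:::^:::
::Z::::
::ZZ:::
:::::::
:::::::
:::::::
gen 6: :::::::
:::::::
:::::::
:::Z>::
::Z::::
::ZZ:::
:::::::
:::::::
:::::::
gen 7: :::::::
:::::::
:::::::
:::ZZ::
::Z:v::
::ZZ:::
:::::::
:::::::
:::::::
gen 8: :::::::
:::::::
:::::::
:::ZZ::
::Z<Z::
::ZZ:::
:::::::
:::::::
:::::::
gen 9: :::::::
:::::::
:::::::
:::^Z::
::ZZZ::
::ZZ:::
:::::::
:::::::
:::::::
gen 10: :::::::
:::::::
:::::::
::<:Z::
::ZZZ::
::ZZ:::
:::::::
:::::::
:::::::
gen 11: :::::::
:::::::
::^::::
::Z:Z::
::ZZZ::
::ZZ:::
:::::::
:::::::
:::::::
gen 12: :::::::
:::::::
::Z>:::
::Z:Z::
::ZZZ::
::ZZ:::
:::::::
:::::::
:::::::
gen 13: :::::::
:::::::
::ZZ:::
::ZvZ::
::ZZZ::
::ZZ:::
:::::::
:::::::
:::::::

3,3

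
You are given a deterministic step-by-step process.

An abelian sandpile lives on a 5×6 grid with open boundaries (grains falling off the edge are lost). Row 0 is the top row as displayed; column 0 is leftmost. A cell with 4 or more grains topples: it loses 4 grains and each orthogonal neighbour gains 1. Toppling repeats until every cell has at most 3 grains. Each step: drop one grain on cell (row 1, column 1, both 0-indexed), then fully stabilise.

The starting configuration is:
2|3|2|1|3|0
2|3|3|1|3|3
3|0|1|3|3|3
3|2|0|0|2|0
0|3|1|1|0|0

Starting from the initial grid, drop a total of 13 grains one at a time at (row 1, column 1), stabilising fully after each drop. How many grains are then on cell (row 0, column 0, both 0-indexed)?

gen 0: 2|3|2|1|3|0
2|3|3|1|3|3
3|0|1|3|3|3
3|2|0|0|2|0
0|3|1|1|0|0
gen 1: 3|1|0|2|3|0
3|2|1|2|3|3
3|1|2|3|3|3
3|2|0|0|2|0
0|3|1|1|0|0
gen 2: 3|1|0|2|3|0
3|3|1|2|3|3
3|1|2|3|3|3
3|2|0|0|2|0
0|3|1|1|0|0
gen 3: 0|3|0|2|3|0
2|1|2|2|3|3
1|3|2|3|3|3
0|3|0|0|2|0
1|3|1|1|0|0
gen 4: 0|3|0|2|3|0
2|2|2|2|3|3
1|3|2|3|3|3
0|3|0|0|2|0
1|3|1|1|0|0
gen 5: 0|3|0|2|3|0
2|3|2|2|3|3
1|3|2|3|3|3
0|3|0|0|2|0
1|3|1|1|0|0
gen 6: 1|0|1|2|3|0
3|2|3|2|3|3
2|1|3|3|3|3
1|1|1|0|2|0
2|0|2|1|0|0
gen 7: 1|0|1|2|3|0
3|3|3|2|3|3
2|1|3|3|3|3
1|1|1|0|2|0
2|0|2|1|0|0
gen 8: 2|1|3|0|1|2
0|2|2|2|3|1
3|3|1|2|2|1
1|1|2|1|3|1
2|0|2|1|0|0
gen 9: 2|1|3|0|1|2
0|3|2|2|3|1
3|3|1|2|2|1
1|1|2|1|3|1
2|0|2|1|0|0
gen 10: 2|2|3|0|1|2
2|1|3|2|3|1
0|1|2|2|2|1
2|2|2|1|3|1
2|0|2|1|0|0
gen 11: 2|2|3|0|1|2
2|2|3|2|3|1
0|1|2|2|2|1
2|2|2|1|3|1
2|0|2|1|0|0
gen 12: 2|2|3|0|1|2
2|3|3|2|3|1
0|1|2|2|2|1
2|2|2|1|3|1
2|0|2|1|0|0
gen 13: 3|0|1|1|1|2
3|2|1|3|3|1
0|2|3|2|2|1
2|2|2|1|3|1
2|0|2|1|0|0

3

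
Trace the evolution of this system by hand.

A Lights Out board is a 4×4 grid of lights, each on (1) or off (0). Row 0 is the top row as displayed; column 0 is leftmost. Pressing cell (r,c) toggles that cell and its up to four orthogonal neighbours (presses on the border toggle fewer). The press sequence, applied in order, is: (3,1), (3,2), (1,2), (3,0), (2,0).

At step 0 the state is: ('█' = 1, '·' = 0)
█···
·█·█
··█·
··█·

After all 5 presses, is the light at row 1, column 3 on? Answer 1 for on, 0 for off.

0

[0] █···
·█·█
··█·
··█·
[1] █···
·█·█
·██·
██··
[2] █···
·█·█
·█··
█·██
[3] █·█·
··█·
·██·
█·██
[4] █·█·
··█·
███·
·███
[5] █·█·
█·█·
··█·
████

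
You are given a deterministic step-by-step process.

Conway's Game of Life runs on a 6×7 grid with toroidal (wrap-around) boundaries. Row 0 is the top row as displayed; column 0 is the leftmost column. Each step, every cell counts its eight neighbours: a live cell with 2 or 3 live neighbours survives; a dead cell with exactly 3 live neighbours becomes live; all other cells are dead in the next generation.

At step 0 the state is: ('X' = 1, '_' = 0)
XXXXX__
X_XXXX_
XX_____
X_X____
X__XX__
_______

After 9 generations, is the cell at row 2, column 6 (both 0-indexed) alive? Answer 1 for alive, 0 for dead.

0

[0] XXXXX__
X_XXXX_
XX_____
X_X____
X__XX__
_______
[1] X____XX
_____X_
X___X__
X_XX__X
_X_X___
X______
[2] X____X_
X___XX_
XX_XXX_
X_XXX_X
_X_X__X
XX_____
[3] X___XX_
X__X___
_______
_______
___XXXX
_XX____
[4] X_XXX_X
____X_X
_______
____XX_
__XXXX_
XXX____
[5] __X_X_X
X___X_X
____X__
_____X_
__X__XX
X______
[6] _X_X__X
X___X_X
____X_X
____XXX
_____XX
XX_X___
[7] _X_XXXX
___XX_X
___XX__
X___X__
_______
_X__XX_
[8] ______X
X_____X
_______
___XX__
____XX_
X_XX__X
[9] _X___X_
X_____X
_______
___XXX_
__X__XX
X__XX_X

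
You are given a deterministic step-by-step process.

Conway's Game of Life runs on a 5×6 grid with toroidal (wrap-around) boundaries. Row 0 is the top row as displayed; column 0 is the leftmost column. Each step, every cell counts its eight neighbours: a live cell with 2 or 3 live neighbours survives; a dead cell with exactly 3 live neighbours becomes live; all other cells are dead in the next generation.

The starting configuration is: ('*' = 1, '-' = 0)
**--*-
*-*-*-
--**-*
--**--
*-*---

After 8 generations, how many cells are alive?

k=0  **--*-
*-*-*-
--**-*
--**--
*-*---
k=1  *-*---
*-*-*-
-----*
----*-
*-*--*
k=2  *-*---
*--*--
---***
*---*-
*--*-*
k=3  *-***-
****--
*--*--
*-----
*--**-
k=4  *-----
*-----
*--*-*
**-**-
*-*-*-
k=5  *-----
**----
--**--
------
*-*-*-
k=6  *-----
***---
-**---
-**---
-*---*
k=7  --*--*
*-*---
---*--
------
-**---
k=8  *-**--
-***--
------
--*---
-**---

9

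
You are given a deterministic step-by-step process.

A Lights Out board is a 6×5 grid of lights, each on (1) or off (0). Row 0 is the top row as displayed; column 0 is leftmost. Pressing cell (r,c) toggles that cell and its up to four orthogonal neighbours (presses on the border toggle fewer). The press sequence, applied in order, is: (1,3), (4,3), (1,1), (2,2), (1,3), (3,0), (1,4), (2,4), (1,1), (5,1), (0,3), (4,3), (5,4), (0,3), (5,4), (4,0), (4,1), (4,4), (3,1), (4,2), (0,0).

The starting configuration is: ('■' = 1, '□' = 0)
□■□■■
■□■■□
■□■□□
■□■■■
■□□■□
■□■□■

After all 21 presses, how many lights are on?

gen 0: □■□■■
■□■■□
■□■□□
■□■■■
■□□■□
■□■□■
gen 1: □■□□■
■□□□■
■□■■□
■□■■■
■□□■□
■□■□■
gen 2: □■□□■
■□□□■
■□■■□
■□■□■
■□■□■
■□■■■
gen 3: □□□□■
□■■□■
■■■■□
■□■□■
■□■□■
■□■■■
gen 4: □□□□■
□■□□■
■□□□□
■□□□■
■□■□■
■□■■■
gen 5: □□□■■
□■■■□
■□□■□
■□□□■
■□■□■
■□■■■
gen 6: □□□■■
□■■■□
□□□■□
□■□□■
□□■□■
■□■■■
gen 7: □□□■□
□■■□■
□□□■■
□■□□■
□□■□■
■□■■■
gen 8: □□□■□
□■■□□
□□□□□
□■□□□
□□■□■
■□■■■
gen 9: □■□■□
■□□□□
□■□□□
□■□□□
□□■□■
■□■■■
gen 10: □■□■□
■□□□□
□■□□□
□■□□□
□■■□■
□■□■■
gen 11: □■■□■
■□□■□
□■□□□
□■□□□
□■■□■
□■□■■
gen 12: □■■□■
■□□■□
□■□□□
□■□■□
□■□■□
□■□□■
gen 13: □■■□■
■□□■□
□■□□□
□■□■□
□■□■■
□■□■□
gen 14: □■□■□
■□□□□
□■□□□
□■□■□
□■□■■
□■□■□
gen 15: □■□■□
■□□□□
□■□□□
□■□■□
□■□■□
□■□□■
gen 16: □■□■□
■□□□□
□■□□□
■■□■□
■□□■□
■■□□■
gen 17: □■□■□
■□□□□
□■□□□
■□□■□
□■■■□
■□□□■
gen 18: □■□■□
■□□□□
□■□□□
■□□■■
□■■□■
■□□□□
gen 19: □■□■□
■□□□□
□□□□□
□■■■■
□□■□■
■□□□□
gen 20: □■□■□
■□□□□
□□□□□
□■□■■
□■□■■
■□■□□
gen 21: ■□□■□
□□□□□
□□□□□
□■□■■
□■□■■
■□■□□

10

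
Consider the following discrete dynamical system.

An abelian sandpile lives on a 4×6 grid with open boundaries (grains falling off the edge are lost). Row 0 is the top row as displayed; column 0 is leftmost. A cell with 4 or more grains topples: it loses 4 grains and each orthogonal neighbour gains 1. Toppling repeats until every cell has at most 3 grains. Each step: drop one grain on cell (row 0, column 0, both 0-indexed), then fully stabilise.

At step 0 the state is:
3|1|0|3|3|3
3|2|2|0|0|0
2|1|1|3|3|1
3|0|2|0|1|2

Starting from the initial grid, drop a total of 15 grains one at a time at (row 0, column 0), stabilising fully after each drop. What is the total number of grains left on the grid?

38

t=0: 3|1|0|3|3|3
3|2|2|0|0|0
2|1|1|3|3|1
3|0|2|0|1|2
t=1: 1|2|0|3|3|3
0|3|2|0|0|0
3|1|1|3|3|1
3|0|2|0|1|2
t=2: 2|2|0|3|3|3
0|3|2|0|0|0
3|1|1|3|3|1
3|0|2|0|1|2
t=3: 3|2|0|3|3|3
0|3|2|0|0|0
3|1|1|3|3|1
3|0|2|0|1|2
t=4: 0|3|0|3|3|3
1|3|2|0|0|0
3|1|1|3|3|1
3|0|2|0|1|2
t=5: 1|3|0|3|3|3
1|3|2|0|0|0
3|1|1|3|3|1
3|0|2|0|1|2
t=6: 2|3|0|3|3|3
1|3|2|0|0|0
3|1|1|3|3|1
3|0|2|0|1|2
t=7: 3|3|0|3|3|3
1|3|2|0|0|0
3|1|1|3|3|1
3|0|2|0|1|2
t=8: 1|1|1|3|3|3
3|0|3|0|0|0
3|2|1|3|3|1
3|0|2|0|1|2
t=9: 2|1|1|3|3|3
3|0|3|0|0|0
3|2|1|3|3|1
3|0|2|0|1|2
t=10: 3|1|1|3|3|3
3|0|3|0|0|0
3|2|1|3|3|1
3|0|2|0|1|2
t=11: 1|2|1|3|3|3
1|1|3|0|0|0
1|3|1|3|3|1
0|1|2|0|1|2
t=12: 2|2|1|3|3|3
1|1|3|0|0|0
1|3|1|3|3|1
0|1|2|0|1|2
t=13: 3|2|1|3|3|3
1|1|3|0|0|0
1|3|1|3|3|1
0|1|2|0|1|2
t=14: 0|3|1|3|3|3
2|1|3|0|0|0
1|3|1|3|3|1
0|1|2|0|1|2
t=15: 1|3|1|3|3|3
2|1|3|0|0|0
1|3|1|3|3|1
0|1|2|0|1|2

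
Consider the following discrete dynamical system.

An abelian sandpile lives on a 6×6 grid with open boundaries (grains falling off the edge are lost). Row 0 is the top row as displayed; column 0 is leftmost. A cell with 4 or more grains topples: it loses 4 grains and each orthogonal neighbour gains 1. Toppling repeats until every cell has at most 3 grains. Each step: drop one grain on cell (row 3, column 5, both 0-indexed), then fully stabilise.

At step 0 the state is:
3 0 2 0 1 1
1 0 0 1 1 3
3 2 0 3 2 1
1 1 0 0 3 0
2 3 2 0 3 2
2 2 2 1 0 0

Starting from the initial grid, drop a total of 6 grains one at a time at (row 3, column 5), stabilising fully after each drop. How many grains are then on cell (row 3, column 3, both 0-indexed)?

[0] 3 0 2 0 1 1
1 0 0 1 1 3
3 2 0 3 2 1
1 1 0 0 3 0
2 3 2 0 3 2
2 2 2 1 0 0
[1] 3 0 2 0 1 1
1 0 0 1 1 3
3 2 0 3 2 1
1 1 0 0 3 1
2 3 2 0 3 2
2 2 2 1 0 0
[2] 3 0 2 0 1 1
1 0 0 1 1 3
3 2 0 3 2 1
1 1 0 0 3 2
2 3 2 0 3 2
2 2 2 1 0 0
[3] 3 0 2 0 1 1
1 0 0 1 1 3
3 2 0 3 2 1
1 1 0 0 3 3
2 3 2 0 3 2
2 2 2 1 0 0
[4] 3 0 2 0 1 1
1 0 0 1 1 3
3 2 0 3 3 2
1 1 0 1 1 2
2 3 2 1 1 0
2 2 2 1 1 1
[5] 3 0 2 0 1 1
1 0 0 1 1 3
3 2 0 3 3 2
1 1 0 1 1 3
2 3 2 1 1 0
2 2 2 1 1 1
[6] 3 0 2 0 1 1
1 0 0 1 1 3
3 2 0 3 3 3
1 1 0 1 2 0
2 3 2 1 1 1
2 2 2 1 1 1

1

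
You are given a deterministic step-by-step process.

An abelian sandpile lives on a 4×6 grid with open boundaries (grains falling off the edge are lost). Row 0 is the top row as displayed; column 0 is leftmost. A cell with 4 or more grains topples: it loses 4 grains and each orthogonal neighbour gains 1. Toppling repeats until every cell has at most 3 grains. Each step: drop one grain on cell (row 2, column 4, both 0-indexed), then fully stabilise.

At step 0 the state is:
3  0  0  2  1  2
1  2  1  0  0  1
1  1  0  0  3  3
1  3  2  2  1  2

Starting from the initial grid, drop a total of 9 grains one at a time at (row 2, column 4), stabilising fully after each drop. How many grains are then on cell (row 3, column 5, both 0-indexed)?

0

0) 3  0  0  2  1  2
1  2  1  0  0  1
1  1  0  0  3  3
1  3  2  2  1  2
1) 3  0  0  2  1  2
1  2  1  0  1  2
1  1  0  1  1  0
1  3  2  2  2  3
2) 3  0  0  2  1  2
1  2  1  0  1  2
1  1  0  1  2  0
1  3  2  2  2  3
3) 3  0  0  2  1  2
1  2  1  0  1  2
1  1  0  1  3  0
1  3  2  2  2  3
4) 3  0  0  2  1  2
1  2  1  0  2  2
1  1  0  2  0  1
1  3  2  2  3  3
5) 3  0  0  2  1  2
1  2  1  0  2  2
1  1  0  2  1  1
1  3  2  2  3  3
6) 3  0  0  2  1  2
1  2  1  0  2  2
1  1  0  2  2  1
1  3  2  2  3  3
7) 3  0  0  2  1  2
1  2  1  0  2  2
1  1  0  2  3  1
1  3  2  2  3  3
8) 3  0  0  2  1  2
1  2  1  0  3  2
1  1  0  3  1  3
1  3  2  3  1  0
9) 3  0  0  2  1  2
1  2  1  0  3  2
1  1  0  3  2  3
1  3  2  3  1  0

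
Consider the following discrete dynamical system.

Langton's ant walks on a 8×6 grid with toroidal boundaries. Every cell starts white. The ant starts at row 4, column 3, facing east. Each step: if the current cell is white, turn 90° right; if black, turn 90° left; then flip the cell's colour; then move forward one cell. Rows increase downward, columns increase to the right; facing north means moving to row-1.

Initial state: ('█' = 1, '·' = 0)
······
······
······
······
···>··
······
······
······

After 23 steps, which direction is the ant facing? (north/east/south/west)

step 0: ······
······
······
······
···>··
······
······
······
step 1: ······
······
······
······
···█··
···v··
······
······
step 2: ······
······
······
······
···█··
··<█··
······
······
step 3: ······
······
······
······
··^█··
··██··
······
······
step 4: ······
······
······
······
··█>··
··██··
······
······
step 5: ······
······
······
···^··
··█···
··██··
······
······
step 6: ······
······
······
···█>·
··█···
··██··
······
······
step 7: ······
······
······
···██·
··█·v·
··██··
······
······
step 8: ······
······
······
···██·
··█<█·
··██··
······
······
step 9: ······
······
······
···^█·
··███·
··██··
······
······
step 10: ······
······
······
··<·█·
··███·
··██··
······
······
step 11: ······
······
··^···
··█·█·
··███·
··██··
······
······
step 12: ······
······
··█>··
··█·█·
··███·
··██··
······
······
step 13: ······
······
··██··
··█v█·
··███·
··██··
······
······
step 14: ······
······
··██··
··<██·
··███·
··██··
······
······
step 15: ······
······
··██··
···██·
··v██·
··██··
······
······
step 16: ······
······
··██··
···██·
···>█·
··██··
······
······
step 17: ······
······
··██··
···^█·
····█·
··██··
······
······
step 18: ······
······
··██··
··<·█·
····█·
··██··
······
······
step 19: ······
······
··^█··
··█·█·
····█·
··██··
······
······
step 20: ······
······
·<·█··
··█·█·
····█·
··██··
······
······
step 21: ······
·^····
·█·█··
··█·█·
····█·
··██··
······
······
step 22: ······
·█>···
·█·█··
··█·█·
····█·
··██··
······
······
step 23: ······
·██···
·█v█··
··█·█·
····█·
··██··
······
······

south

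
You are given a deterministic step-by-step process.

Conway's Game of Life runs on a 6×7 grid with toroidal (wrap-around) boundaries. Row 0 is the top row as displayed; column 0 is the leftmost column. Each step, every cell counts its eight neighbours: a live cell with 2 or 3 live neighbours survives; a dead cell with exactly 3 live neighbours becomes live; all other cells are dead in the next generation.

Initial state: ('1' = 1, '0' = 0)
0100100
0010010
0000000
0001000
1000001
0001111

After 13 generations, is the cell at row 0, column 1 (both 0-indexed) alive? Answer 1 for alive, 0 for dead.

0) 0100100
0010010
0000000
0001000
1000001
0001111
1) 0010001
0000000
0000000
0000000
1001001
0001101
2) 0001010
0000000
0000000
0000000
1001111
0011101
3) 0011010
0000000
0000000
0000111
1010001
1010000
4) 0111000
0000000
0000010
1000011
1001000
1010000
5) 0111000
0010000
0000010
1000110
1000000
1000000
6) 0111000
0111000
0000111
0000110
1100000
1010000
7) 1000000
1100010
0010001
1000100
1100001
1001000
8) 1000000
1100000
0000011
0000010
0100001
0000000
9) 1100000
1100000
1000011
1000010
0000000
1000000
10) 0000001
0000000
0000010
1000010
0000001
1100000
11) 1000000
0000000
0000001
0000010
0100001
1000001
12) 1000001
0000000
0000000
1000011
0000011
0100001
13) 1000001
0000000
0000001
1000010
0000000
0000000

0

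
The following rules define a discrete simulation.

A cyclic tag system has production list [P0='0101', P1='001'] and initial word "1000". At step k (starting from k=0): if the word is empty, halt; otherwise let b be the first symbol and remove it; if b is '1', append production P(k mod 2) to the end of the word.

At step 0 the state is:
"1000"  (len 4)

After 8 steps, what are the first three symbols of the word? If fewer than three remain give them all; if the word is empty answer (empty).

k=0  "1000"  (len 4)
k=1  "0000101"  (len 7)
k=2  "000101"  (len 6)
k=3  "00101"  (len 5)
k=4  "0101"  (len 4)
k=5  "101"  (len 3)
k=6  "01001"  (len 5)
k=7  "1001"  (len 4)
k=8  "001001"  (len 6)

001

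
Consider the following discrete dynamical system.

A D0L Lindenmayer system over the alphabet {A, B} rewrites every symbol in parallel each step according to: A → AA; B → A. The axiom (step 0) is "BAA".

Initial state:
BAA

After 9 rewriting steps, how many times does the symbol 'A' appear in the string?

1280

0) BAA
1) AAAAA
2) AAAAAAAAAA
3) AAAAAAAAAAAAAAAAAAAA
4) AAAAAAAAAAAAAAAAAAAAAAAAAAAAAAAAAAAAAAAA
5) AAAAAAAAAAAAAAAAAAAAAAAAAAAAAAAAAAAAAAAAAAAAAAAAAAAAAAAAAAAAAAAAAAAAAAAAAAAAAAAA
6) AAAAAAAAAAAAAAAAAAAAAAAAAAAAAAAAAAAAAAAAAAAAAAAAAAAAAAAAAA…AAAAAAAAAAAAAAAAAAAAAAAAAAAAAAAAAAAAAAAAAAAAAAAAAAAAAAAAAA  (len 160)
7) AAAAAAAAAAAAAAAAAAAAAAAAAAAAAAAAAAAAAAAAAAAAAAAAAAAAAAAAAA…AAAAAAAAAAAAAAAAAAAAAAAAAAAAAAAAAAAAAAAAAAAAAAAAAAAAAAAAAA  (len 320)
8) AAAAAAAAAAAAAAAAAAAAAAAAAAAAAAAAAAAAAAAAAAAAAAAAAAAAAAAAAA…AAAAAAAAAAAAAAAAAAAAAAAAAAAAAAAAAAAAAAAAAAAAAAAAAAAAAAAAAA  (len 640)
9) AAAAAAAAAAAAAAAAAAAAAAAAAAAAAAAAAAAAAAAAAAAAAAAAAAAAAAAAAA…AAAAAAAAAAAAAAAAAAAAAAAAAAAAAAAAAAAAAAAAAAAAAAAAAAAAAAAAAA  (len 1280)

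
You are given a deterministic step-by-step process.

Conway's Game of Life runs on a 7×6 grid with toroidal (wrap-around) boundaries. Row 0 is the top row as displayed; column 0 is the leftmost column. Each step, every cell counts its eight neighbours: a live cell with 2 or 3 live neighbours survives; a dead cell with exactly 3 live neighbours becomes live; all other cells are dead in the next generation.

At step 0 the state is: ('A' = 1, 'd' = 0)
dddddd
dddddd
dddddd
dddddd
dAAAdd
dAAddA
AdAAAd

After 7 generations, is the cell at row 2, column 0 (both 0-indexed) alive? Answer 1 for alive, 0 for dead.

1

gen 0: dddddd
dddddd
dddddd
dddddd
dAAAdd
dAAddA
AdAAAd
gen 1: dddAdd
dddddd
dddddd
ddAddd
AAdAdd
dddddA
AdAAAA
gen 2: ddAAdA
dddddd
dddddd
dAAddd
AAAddd
dddddd
AdAAdA
gen 3: AAAAdA
dddddd
dddddd
AdAddd
AdAddd
dddAdA
AAAAdA
gen 4: dddAdA
AAAddd
dddddd
dddddd
AdAAdA
dddAdA
dddddd
gen 5: AAAddd
AAAddd
dAdddd
dddddd
AdAAdA
AdAAdA
dddddd
gen 6: AdAddd
dddddd
AAAddd
AAAddd
AdAAdA
AdAAdA
dddAdA
gen 7: dddddd
AdAddd
AdAddd
dddddd
dddddd
dddddd
dddAdA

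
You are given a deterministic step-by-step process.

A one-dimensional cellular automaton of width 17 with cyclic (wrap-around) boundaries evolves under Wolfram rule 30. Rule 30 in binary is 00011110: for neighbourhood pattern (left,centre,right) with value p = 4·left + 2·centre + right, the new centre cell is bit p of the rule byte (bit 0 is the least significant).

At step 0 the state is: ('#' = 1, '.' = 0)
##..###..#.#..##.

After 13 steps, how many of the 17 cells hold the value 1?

10

k=0  ##..###..#.#..##.
k=1  #.###..###.####..
k=2  #.#..###...#...##
k=3  ..####..#.###.##.
k=4  .##...###.#...#.#
k=5  .#.#.##...##.##.#
k=6  .#.#.#.#.##..#..#
k=7  .#.#.#.#.#.######
k=8  .#.#.#.#.#.#.....
k=9  ##.#.#.#.#.##....
k=10  #..#.#.#.#.#.#..#
k=11  .###.#.#.#.#.####
k=12  .#...#.#.#.#.#...
k=13  ###.##.#.#.#.##..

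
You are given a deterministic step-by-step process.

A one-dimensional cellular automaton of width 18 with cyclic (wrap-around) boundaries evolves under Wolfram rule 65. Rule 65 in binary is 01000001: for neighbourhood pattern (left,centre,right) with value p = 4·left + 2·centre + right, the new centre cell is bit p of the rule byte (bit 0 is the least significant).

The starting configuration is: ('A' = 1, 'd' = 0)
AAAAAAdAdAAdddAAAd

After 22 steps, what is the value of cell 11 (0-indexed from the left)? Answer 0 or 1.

0

step 0: AAAAAAdAdAAdddAAAd
step 1: dddddAddddAdAdddAd
step 2: AAAAdddAAdddddAddd
step 3: dddAdAddAdAAAdddAd
step 4: AAddddddddddAdAddd
step 5: dAdAAAAAAAAdddddAd
step 6: ddddddddddAdAAAddd
step 7: AAAAAAAAAdddddAdAA
step 8: ddddddddAdAAAddddd
step 9: AAAAAAAdddddAdAAAA
step 10: ddddddAdAAAddddddd
step 11: AAAAAdddddAdAAAAAA
step 12: ddddAdAAAddddddddd
step 13: AAAdddddAdAAAAAAAA
step 14: ddAdAAAddddddddddd
step 15: AdddddAdAAAAAAAAAA
step 16: AdAAAddddddddddddd
step 17: ddddAdAAAAAAAAAAAd
step 18: AAAdddddddddddddAd
step 19: ddAdAAAAAAAAAAAddd
step 20: AdddddddddddddAdAA
step 21: AdAAAAAAAAAAAddddd
step 22: ddddddddddddAdAAAd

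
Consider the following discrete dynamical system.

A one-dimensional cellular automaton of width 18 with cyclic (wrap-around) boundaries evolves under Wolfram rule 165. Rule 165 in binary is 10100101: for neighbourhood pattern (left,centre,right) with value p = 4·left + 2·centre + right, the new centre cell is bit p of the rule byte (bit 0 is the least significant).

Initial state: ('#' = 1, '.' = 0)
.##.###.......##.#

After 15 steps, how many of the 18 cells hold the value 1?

step 0: .##.###.......##.#
step 1: #..#.#..#####...##
step 2: ...###...###..#..#
step 3: .#..#..#..#...#..#
step 4: ##..#..#..#.#.#..#
step 5: #...#..#..#####...
step 6: #.#.#..#...###..#.
step 7: #####..#.#..#...##
step 8: ####...###..#.#..#
step 9: ###..#..#...###...
step 10: .#...#..#.#..#..#.
step 11: .#.#.#..###..#..#.
step 12: .#####...#...#..#.
step 13: ..###..#.#.#.#..#.
step 14: #..#...#######..#.
step 15: #..#.#..#####...##

10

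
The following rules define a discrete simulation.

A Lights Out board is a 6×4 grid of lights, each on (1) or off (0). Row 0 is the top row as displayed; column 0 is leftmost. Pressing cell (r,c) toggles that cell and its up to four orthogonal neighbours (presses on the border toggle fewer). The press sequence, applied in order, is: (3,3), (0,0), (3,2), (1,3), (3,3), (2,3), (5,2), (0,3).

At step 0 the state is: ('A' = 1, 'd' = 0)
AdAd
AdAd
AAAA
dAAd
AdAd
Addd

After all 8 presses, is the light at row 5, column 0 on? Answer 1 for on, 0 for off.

gen 0: AdAd
AdAd
AAAA
dAAd
AdAd
Addd
gen 1: AdAd
AdAd
AAAd
dAdA
AdAA
Addd
gen 2: dAAd
ddAd
AAAd
dAdA
AdAA
Addd
gen 3: dAAd
ddAd
AAdd
ddAd
AddA
Addd
gen 4: dAAA
dddA
AAdA
ddAd
AddA
Addd
gen 5: dAAA
dddA
AAdd
dddA
Addd
Addd
gen 6: dAAA
dddd
AAAA
dddd
Addd
Addd
gen 7: dAAA
dddd
AAAA
dddd
AdAd
AAAA
gen 8: dAdd
dddA
AAAA
dddd
AdAd
AAAA

1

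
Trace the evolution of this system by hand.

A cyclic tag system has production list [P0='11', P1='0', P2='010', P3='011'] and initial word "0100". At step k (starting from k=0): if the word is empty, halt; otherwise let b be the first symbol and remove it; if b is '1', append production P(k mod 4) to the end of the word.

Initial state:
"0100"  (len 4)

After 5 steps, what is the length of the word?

0

0) "0100"  (len 4)
1) "100"  (len 3)
2) "000"  (len 3)
3) "00"  (len 2)
4) "0"  (len 1)
5) (halted — word empty)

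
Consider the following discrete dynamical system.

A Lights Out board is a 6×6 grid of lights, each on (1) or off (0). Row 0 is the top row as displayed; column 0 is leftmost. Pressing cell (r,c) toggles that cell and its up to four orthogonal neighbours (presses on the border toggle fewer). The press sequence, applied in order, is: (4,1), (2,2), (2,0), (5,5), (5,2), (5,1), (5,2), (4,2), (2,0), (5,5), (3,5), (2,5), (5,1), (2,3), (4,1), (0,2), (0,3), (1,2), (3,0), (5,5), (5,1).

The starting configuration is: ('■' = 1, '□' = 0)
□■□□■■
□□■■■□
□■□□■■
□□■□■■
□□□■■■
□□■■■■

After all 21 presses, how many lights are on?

22

[0] □■□□■■
□□■■■□
□■□□■■
□□■□■■
□□□■■■
□□■■■■
[1] □■□□■■
□□■■■□
□■□□■■
□■■□■■
■■■■■■
□■■■■■
[2] □■□□■■
□□□■■□
□□■■■■
□■□□■■
■■■■■■
□■■■■■
[3] □■□□■■
■□□■■□
■■■■■■
■■□□■■
■■■■■■
□■■■■■
[4] □■□□■■
■□□■■□
■■■■■■
■■□□■■
■■■■■□
□■■■□□
[5] □■□□■■
■□□■■□
■■■■■■
■■□□■■
■■□■■□
□□□□□□
[6] □■□□■■
■□□■■□
■■■■■■
■■□□■■
■□□■■□
■■■□□□
[7] □■□□■■
■□□■■□
■■■■■■
■■□□■■
■□■■■□
■□□■□□
[8] □■□□■■
■□□■■□
■■■■■■
■■■□■■
■■□□■□
■□■■□□
[9] □■□□■■
□□□■■□
□□■■■■
□■■□■■
■■□□■□
■□■■□□
[10] □■□□■■
□□□■■□
□□■■■■
□■■□■■
■■□□■■
■□■■■■
[11] □■□□■■
□□□■■□
□□■■■□
□■■□□□
■■□□■□
■□■■■■
[12] □■□□■■
□□□■■■
□□■■□■
□■■□□■
■■□□■□
■□■■■■
[13] □■□□■■
□□□■■■
□□■■□■
□■■□□■
■□□□■□
□■□■■■
[14] □■□□■■
□□□□■■
□□□□■■
□■■■□■
■□□□■□
□■□■■■
[15] □■□□■■
□□□□■■
□□□□■■
□□■■□■
□■■□■□
□□□■■■
[16] □□■■■■
□□■□■■
□□□□■■
□□■■□■
□■■□■□
□□□■■■
[17] □□□□□■
□□■■■■
□□□□■■
□□■■□■
□■■□■□
□□□■■■
[18] □□■□□■
□■□□■■
□□■□■■
□□■■□■
□■■□■□
□□□■■■
[19] □□■□□■
□■□□■■
■□■□■■
■■■■□■
■■■□■□
□□□■■■
[20] □□■□□■
□■□□■■
■□■□■■
■■■■□■
■■■□■■
□□□■□□
[21] □□■□□■
□■□□■■
■□■□■■
■■■■□■
■□■□■■
■■■■□□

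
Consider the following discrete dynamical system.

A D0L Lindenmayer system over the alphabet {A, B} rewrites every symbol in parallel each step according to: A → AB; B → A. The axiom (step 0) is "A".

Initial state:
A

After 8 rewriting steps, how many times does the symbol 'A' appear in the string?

34

gen 0: A
gen 1: AB
gen 2: ABA
gen 3: ABAAB
gen 4: ABAABABA
gen 5: ABAABABAABAAB
gen 6: ABAABABAABAABABAABABA
gen 7: ABAABABAABAABABAABABAABAABABAABAAB
gen 8: ABAABABAABAABABAABABAABAABABAABAABABAABABAABAABABAABABA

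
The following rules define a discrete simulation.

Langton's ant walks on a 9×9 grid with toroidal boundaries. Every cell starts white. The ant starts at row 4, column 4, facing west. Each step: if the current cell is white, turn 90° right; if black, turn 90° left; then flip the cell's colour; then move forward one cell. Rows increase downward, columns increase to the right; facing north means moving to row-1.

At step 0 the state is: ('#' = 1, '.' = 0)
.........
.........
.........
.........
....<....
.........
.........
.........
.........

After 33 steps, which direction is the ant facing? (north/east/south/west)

north

[0] .........
.........
.........
.........
....<....
.........
.........
.........
.........
[1] .........
.........
.........
....^....
....#....
.........
.........
.........
.........
[2] .........
.........
.........
....#>...
....#....
.........
.........
.........
.........
[3] .........
.........
.........
....##...
....#v...
.........
.........
.........
.........
[4] .........
.........
.........
....##...
....<#...
.........
.........
.........
.........
[5] .........
.........
.........
....##...
.....#...
....v....
.........
.........
.........
[6] .........
.........
.........
....##...
.....#...
...<#....
.........
.........
.........
[7] .........
.........
.........
....##...
...^.#...
...##....
.........
.........
.........
[8] .........
.........
.........
....##...
...#>#...
...##....
.........
.........
.........
[9] .........
.........
.........
....##...
...###...
...#v....
.........
.........
.........
[10] .........
.........
.........
....##...
...###...
...#.>...
.........
.........
.........
[11] .........
.........
.........
....##...
...###...
...#.#...
.....v...
.........
.........
[12] .........
.........
.........
....##...
...###...
...#.#...
....<#...
.........
.........
[13] .........
.........
.........
....##...
...###...
...#^#...
....##...
.........
.........
[14] .........
.........
.........
....##...
...###...
...##>...
....##...
.........
.........
[15] .........
.........
.........
....##...
...##^...
...##....
....##...
.........
.........
[16] .........
.........
.........
....##...
...#<....
...##....
....##...
.........
.........
[17] .........
.........
.........
....##...
...#.....
...#v....
....##...
.........
.........
[18] .........
.........
.........
....##...
...#.....
...#.>...
....##...
.........
.........
[19] .........
.........
.........
....##...
...#.....
...#.#...
....#v...
.........
.........
[20] .........
.........
.........
....##...
...#.....
...#.#...
....#.>..
.........
.........
[21] .........
.........
.........
....##...
...#.....
...#.#...
....#.#..
......v..
.........
[22] .........
.........
.........
....##...
...#.....
...#.#...
....#.#..
.....<#..
.........
[23] .........
.........
.........
....##...
...#.....
...#.#...
....#^#..
.....##..
.........
[24] .........
.........
.........
....##...
...#.....
...#.#...
....##>..
.....##..
.........
[25] .........
.........
.........
....##...
...#.....
...#.#^..
....##...
.....##..
.........
[26] .........
.........
.........
....##...
...#.....
...#.##>.
....##...
.....##..
.........
[27] .........
.........
.........
....##...
...#.....
...#.###.
....##.v.
.....##..
.........
[28] .........
.........
.........
....##...
...#.....
...#.###.
....##<#.
.....##..
.........
[29] .........
.........
.........
....##...
...#.....
...#.#^#.
....####.
.....##..
.........
[30] .........
.........
.........
....##...
...#.....
...#.<.#.
....####.
.....##..
.........
[31] .........
.........
.........
....##...
...#.....
...#...#.
....#v##.
.....##..
.........
[32] .........
.........
.........
....##...
...#.....
...#...#.
....#.>#.
.....##..
.........
[33] .........
.........
.........
....##...
...#.....
...#..^#.
....#..#.
.....##..
.........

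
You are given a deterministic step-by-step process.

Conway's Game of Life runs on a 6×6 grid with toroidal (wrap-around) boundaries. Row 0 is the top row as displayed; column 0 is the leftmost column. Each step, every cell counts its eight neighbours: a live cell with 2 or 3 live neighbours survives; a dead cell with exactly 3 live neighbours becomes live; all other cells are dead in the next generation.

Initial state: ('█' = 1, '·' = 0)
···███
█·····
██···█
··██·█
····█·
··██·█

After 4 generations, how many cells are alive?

k=0  ···███
█·····
██···█
··██·█
····█·
··██·█
k=1  █·██·█
·█····
·██·██
·███·█
·····█
··█··█
k=2  █·████
······
····██
·█·█·█
·█·█·█
·███·█
k=3  █····█
█·····
█···██
···█·█
·█·█·█
······
k=4  █····█
·█··█·
█···█·
··██··
█·█···
····██

12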